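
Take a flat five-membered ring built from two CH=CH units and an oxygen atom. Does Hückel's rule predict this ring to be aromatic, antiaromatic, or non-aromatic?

Aromatic

Check conjugation: each doubly-bonded ring atom is sp² with one p-orbital electron; the oxygen donates one lone pair from its p orbital — every position has a p orbital, so the cyclic π system is continuous.
Adding the contributions, 2 × 2 = 4 from the double-bond units + 2 from the O atom = 6.
That gives a 4n+2 count (6, n = 1).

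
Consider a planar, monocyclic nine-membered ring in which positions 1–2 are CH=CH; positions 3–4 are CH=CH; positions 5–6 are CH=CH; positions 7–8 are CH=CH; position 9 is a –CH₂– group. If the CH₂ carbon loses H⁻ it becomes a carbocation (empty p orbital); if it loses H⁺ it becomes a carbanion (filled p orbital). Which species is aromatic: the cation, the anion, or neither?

The anion

Both ions have a continuous loop of p orbitals — each ring atom is sp².
Cation: 4 × 2 + 0 = 8 π electrons → 4(2), antiaromatic.
Anion: 4 × 2 + 2 = 10 π electrons → 4(2)+2, aromatic.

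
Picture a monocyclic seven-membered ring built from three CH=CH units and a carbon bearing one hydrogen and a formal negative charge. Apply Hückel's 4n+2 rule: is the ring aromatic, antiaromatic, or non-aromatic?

The p orbitals form a continuous loop: the double-bond atoms are sp², each contributing one p electron; the carbanion's lone pair occupies the p orbital. The ring is fully conjugated.
Tallying contributions gives 3 × 2 = 6 from the double-bond units + 2 from the CH(-) atom = 8.
8 = 4(2); a planar, fully conjugated 4n system is antiaromatic.
(This ring is the cycloheptatrienyl anion.)

Antiaromatic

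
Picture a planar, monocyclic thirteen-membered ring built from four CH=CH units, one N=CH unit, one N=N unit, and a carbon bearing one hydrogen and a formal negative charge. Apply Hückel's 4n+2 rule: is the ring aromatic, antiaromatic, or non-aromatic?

Aromatic

All ring atoms are sp² and supply a p orbital to the ring (the double-bond atoms are sp², each contributing one p electron; each =N– nitrogen is pyridine-type (lone pair in the sp² plane, one electron in the p orbital); the carbanion's lone pair occupies the p orbital); the conjugation is uninterrupted.
Tallying contributions gives 6 × 2 = 12 from the double-bond units + 2 from the CH(-) atom = 14.
With 14 π electrons (n = 3), the Hückel 4n+2 condition holds.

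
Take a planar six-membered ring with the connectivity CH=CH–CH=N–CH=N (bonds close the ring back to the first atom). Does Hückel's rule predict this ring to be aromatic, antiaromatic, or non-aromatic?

Aromatic

Every ring atom contributes a p orbital perpendicular to the ring (the double-bond atoms are sp², each contributing one p electron; each =N– nitrogen is pyridine-type (lone pair in the sp² plane, one electron in the p orbital)), so the π system is cyclic and fully conjugated.
Adding the contributions, 3 × 2 = 6 from the 3 double-bond units.
6 = 4(1) + 2, which satisfies Hückel's 4n+2 rule.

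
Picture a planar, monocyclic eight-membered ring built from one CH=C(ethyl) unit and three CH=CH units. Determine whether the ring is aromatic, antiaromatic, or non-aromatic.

Antiaromatic

All ring atoms are sp² and supply a p orbital to the ring (the double-bond atoms are sp², each contributing one p electron); the conjugation is uninterrupted.
Counting π electrons: 4 × 2 = 8 from the 4 double-bond units.
With 8 = 4·2 π electrons, Hückel's rule classifies the planar ring as antiaromatic.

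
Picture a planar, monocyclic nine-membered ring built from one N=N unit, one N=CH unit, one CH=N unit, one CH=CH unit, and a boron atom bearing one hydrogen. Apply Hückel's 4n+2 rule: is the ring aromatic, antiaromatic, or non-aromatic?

Antiaromatic

The p orbitals form a continuous loop: each doubly-bonded ring atom is sp² with one p-orbital electron; the doubly-bonded nitrogens are pyridine-type — their lone pairs lie in the ring plane, leaving one electron in the p orbital; the boron has an empty p orbital. The ring is fully conjugated.
Adding the contributions, 4 × 2 = 8 from the double-bond units + 0 from the BH atom = 8.
A 4n π count (8, n = 2) in a planar conjugated ring means antiaromatic.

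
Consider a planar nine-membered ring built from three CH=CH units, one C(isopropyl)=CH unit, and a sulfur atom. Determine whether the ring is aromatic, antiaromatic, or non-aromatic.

Aromatic

Check conjugation: every atom in a ring double bond is sp² and brings one electron to the p orbital; the sulfur donates one lone pair from its p orbital — every position has a p orbital, so the cyclic π system is continuous.
Tallying contributions gives 4 × 2 = 8 from the double-bond units + 2 from the S atom = 10.
That gives a 4n+2 count (10, n = 2).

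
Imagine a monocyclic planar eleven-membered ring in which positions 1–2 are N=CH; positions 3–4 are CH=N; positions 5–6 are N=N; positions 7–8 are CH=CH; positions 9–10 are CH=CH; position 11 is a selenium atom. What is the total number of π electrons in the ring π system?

12

The p orbitals form a continuous loop: the double-bond atoms are sp², each contributing one p electron; the doubly-bonded nitrogens are pyridine-type — their lone pairs lie in the ring plane, leaving one electron in the p orbital; the selenium donates one lone pair from its p orbital. The ring is fully conjugated.
Tallying contributions gives 5 × 2 = 10 from the double-bond units + 2 from the Se atom = 12.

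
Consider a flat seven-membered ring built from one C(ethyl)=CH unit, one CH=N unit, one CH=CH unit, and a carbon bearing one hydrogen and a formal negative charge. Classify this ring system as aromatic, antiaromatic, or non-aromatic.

Antiaromatic

All ring atoms are sp² and supply a p orbital to the ring (the double-bond atoms are sp², each contributing one p electron; each sp² =N– keeps its lone pair in-plane and puts one electron into the π system; the carbanion's lone pair occupies the p orbital); the conjugation is uninterrupted.
Tallying contributions gives 3 × 2 = 6 from the double-bond units + 2 from the CH(-) atom = 8.
8 = 4(2); a planar, fully conjugated 4n system is antiaromatic.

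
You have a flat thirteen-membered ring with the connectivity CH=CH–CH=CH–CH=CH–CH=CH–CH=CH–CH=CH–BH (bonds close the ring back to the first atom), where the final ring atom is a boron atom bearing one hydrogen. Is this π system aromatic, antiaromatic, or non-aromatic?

Every ring atom contributes a p orbital perpendicular to the ring (the double-bond atoms are sp², each contributing one p electron; the boron has an empty p orbital), so the π system is cyclic and fully conjugated.
Counting π electrons: 6 × 2 = 12 from the double-bond units + 0 from the BH atom = 12.
A 4n π count (12, n = 3) in a planar conjugated ring means antiaromatic.

Antiaromatic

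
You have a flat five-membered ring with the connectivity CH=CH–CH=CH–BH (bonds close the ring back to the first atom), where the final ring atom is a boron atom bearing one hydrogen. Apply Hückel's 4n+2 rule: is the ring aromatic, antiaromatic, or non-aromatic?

Check conjugation: each doubly-bonded ring atom is sp² with one p-orbital electron; the boron has an empty p orbital — every position has a p orbital, so the cyclic π system is continuous.
π-electron count: 2 × 2 = 4 from the double-bond units + 0 from the BH atom = 4.
A 4n π count (4, n = 1) in a planar conjugated ring means antiaromatic.
This is borole.

Antiaromatic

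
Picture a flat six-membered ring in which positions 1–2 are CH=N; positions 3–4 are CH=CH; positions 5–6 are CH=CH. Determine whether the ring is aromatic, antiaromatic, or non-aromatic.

Aromatic

All ring atoms are sp² and supply a p orbital to the ring (every atom in a ring double bond is sp² and brings one electron to the p orbital; the doubly-bonded nitrogens are pyridine-type — their lone pairs lie in the ring plane, leaving one electron in the p orbital); the conjugation is uninterrupted.
Tallying contributions gives 3 × 2 = 6 from the 3 double-bond units.
With 6 π electrons (n = 1), the Hückel 4n+2 condition holds.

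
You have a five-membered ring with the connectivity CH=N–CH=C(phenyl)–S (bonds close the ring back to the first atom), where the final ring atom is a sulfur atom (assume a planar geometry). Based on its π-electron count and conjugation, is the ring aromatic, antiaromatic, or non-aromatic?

Check conjugation: each doubly-bonded ring atom is sp² with one p-orbital electron; the doubly-bonded nitrogens are pyridine-type — their lone pairs lie in the ring plane, leaving one electron in the p orbital; the sulfur donates one lone pair from its p orbital — every position has a p orbital, so the cyclic π system is continuous.
Tallying contributions gives 2 × 2 = 4 from the double-bond units + 2 from the S atom = 6.
6 = 4(1) + 2, which satisfies Hückel's 4n+2 rule.

Aromatic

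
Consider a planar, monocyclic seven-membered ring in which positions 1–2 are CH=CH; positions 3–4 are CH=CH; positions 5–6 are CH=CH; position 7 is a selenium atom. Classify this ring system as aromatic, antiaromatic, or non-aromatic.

All ring atoms are sp² and supply a p orbital to the ring (every atom in a ring double bond is sp² and brings one electron to the p orbital; the selenium donates one lone pair from its p orbital); the conjugation is uninterrupted.
Counting π electrons: 3 × 2 = 6 from the double-bond units + 2 from the Se atom = 8.
A 4n π count (8, n = 2) in a planar conjugated ring means antiaromatic.

Antiaromatic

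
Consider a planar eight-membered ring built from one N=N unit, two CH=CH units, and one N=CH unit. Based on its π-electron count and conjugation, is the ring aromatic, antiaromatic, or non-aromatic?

All ring atoms are sp² and supply a p orbital to the ring (each doubly-bonded ring atom is sp² with one p-orbital electron; each =N– nitrogen is pyridine-type (lone pair in the sp² plane, one electron in the p orbital)); the conjugation is uninterrupted.
Counting π electrons: 4 × 2 = 8 from the 4 double-bond units.
8 = 4(2); a planar, fully conjugated 4n system is antiaromatic.

Antiaromatic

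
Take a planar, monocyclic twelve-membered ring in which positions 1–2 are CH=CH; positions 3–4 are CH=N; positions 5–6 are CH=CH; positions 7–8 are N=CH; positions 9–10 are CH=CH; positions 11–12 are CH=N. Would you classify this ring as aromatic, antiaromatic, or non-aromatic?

Antiaromatic

Check conjugation: the double-bond atoms are sp², each contributing one p electron; each sp² =N– keeps its lone pair in-plane and puts one electron into the π system — every position has a p orbital, so the cyclic π system is continuous.
Tallying contributions gives 6 × 2 = 12 from the 6 double-bond units.
12 is a 4n count (n = 3), so the planar conjugated ring is antiaromatic.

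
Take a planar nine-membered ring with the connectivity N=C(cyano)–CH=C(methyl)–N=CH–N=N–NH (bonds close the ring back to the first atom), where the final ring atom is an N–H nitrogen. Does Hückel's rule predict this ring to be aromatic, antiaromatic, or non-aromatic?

Aromatic

All ring atoms are sp² and supply a p orbital to the ring (every atom in a ring double bond is sp² and brings one electron to the p orbital; each =N– nitrogen is pyridine-type (lone pair in the sp² plane, one electron in the p orbital); the pyrrole-type nitrogen donates its lone pair from the p orbital); the conjugation is uninterrupted.
Counting π electrons: 4 × 2 = 8 from the double-bond units + 2 from the NH atom = 10.
Since 10 = 4·2 + 2, the ring meets the 4n+2 criterion.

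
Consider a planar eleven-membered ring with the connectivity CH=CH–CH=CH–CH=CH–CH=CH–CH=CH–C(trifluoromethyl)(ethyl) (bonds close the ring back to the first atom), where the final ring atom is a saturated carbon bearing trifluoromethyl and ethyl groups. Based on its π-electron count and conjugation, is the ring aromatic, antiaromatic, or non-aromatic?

Non-aromatic

The C(trifluoromethyl)(ethyl) carbon is saturated: that saturated carbon is sp³ and has no p orbital in the ring π system. Conjugation is not continuous around the ring.
A ring that is not fully conjugated cannot be aromatic or antiaromatic regardless of its π-electron count.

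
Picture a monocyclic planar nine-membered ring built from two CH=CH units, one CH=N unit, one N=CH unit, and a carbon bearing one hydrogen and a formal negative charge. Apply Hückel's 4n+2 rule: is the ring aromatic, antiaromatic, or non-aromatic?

All ring atoms are sp² and supply a p orbital to the ring (each doubly-bonded ring atom is sp² with one p-orbital electron; the doubly-bonded nitrogens are pyridine-type — their lone pairs lie in the ring plane, leaving one electron in the p orbital; the carbanion's lone pair occupies the p orbital); the conjugation is uninterrupted.
Tallying contributions gives 4 × 2 = 8 from the double-bond units + 2 from the CH(-) atom = 10.
With 10 π electrons (n = 2), the Hückel 4n+2 condition holds.

Aromatic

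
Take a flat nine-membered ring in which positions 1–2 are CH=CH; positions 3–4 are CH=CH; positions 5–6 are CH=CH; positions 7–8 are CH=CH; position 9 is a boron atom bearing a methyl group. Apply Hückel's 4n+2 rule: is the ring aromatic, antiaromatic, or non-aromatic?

Antiaromatic

All ring atoms are sp² and supply a p orbital to the ring (each doubly-bonded ring atom is sp² with one p-orbital electron; the boron has an empty p orbital); the conjugation is uninterrupted.
Counting π electrons: 4 × 2 = 8 from the double-bond units + 0 from the B(methyl) atom = 8.
A 4n π count (8, n = 2) in a planar conjugated ring means antiaromatic.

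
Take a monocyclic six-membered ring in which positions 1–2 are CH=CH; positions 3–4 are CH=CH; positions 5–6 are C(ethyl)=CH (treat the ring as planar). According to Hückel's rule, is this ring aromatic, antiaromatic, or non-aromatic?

Aromatic

The p orbitals form a continuous loop: every atom in a ring double bond is sp² and brings one electron to the p orbital. The ring is fully conjugated.
Counting π electrons: 3 × 2 = 6 from the 3 double-bond units.
6 = 4(1) + 2, which satisfies Hückel's 4n+2 rule.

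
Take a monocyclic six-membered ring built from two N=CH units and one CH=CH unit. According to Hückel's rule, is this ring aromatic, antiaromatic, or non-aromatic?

Aromatic

Every ring atom contributes a p orbital perpendicular to the ring (the double-bond atoms are sp², each contributing one p electron; each =N– nitrogen is pyridine-type (lone pair in the sp² plane, one electron in the p orbital)), so the π system is cyclic and fully conjugated.
Counting π electrons: 3 × 2 = 6 from the 3 double-bond units.
With 6 π electrons (n = 1), the Hückel 4n+2 condition holds.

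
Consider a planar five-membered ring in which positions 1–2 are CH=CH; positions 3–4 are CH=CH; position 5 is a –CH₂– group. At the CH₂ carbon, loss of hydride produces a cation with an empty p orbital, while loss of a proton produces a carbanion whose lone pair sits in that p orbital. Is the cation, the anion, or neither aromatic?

The anion

In either ion the ring is fully conjugated: every atom, including the new sp² carbon, supplies a p orbital.
Cation: 2 × 2 + 0 = 4 π electrons → 4(1), antiaromatic.
Anion: 2 × 2 + 2 = 6 π electrons → 4(1)+2, aromatic.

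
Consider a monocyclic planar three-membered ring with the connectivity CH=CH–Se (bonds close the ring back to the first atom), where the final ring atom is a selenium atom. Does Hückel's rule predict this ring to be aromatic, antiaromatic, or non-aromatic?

Check conjugation: each doubly-bonded ring atom is sp² with one p-orbital electron; the selenium donates one lone pair from its p orbital — every position has a p orbital, so the cyclic π system is continuous.
Adding the contributions, 1 × 2 = 2 from the double-bond unit + 2 from the Se atom = 4.
4 is a 4n count (n = 1), so the planar conjugated ring is antiaromatic.

Antiaromatic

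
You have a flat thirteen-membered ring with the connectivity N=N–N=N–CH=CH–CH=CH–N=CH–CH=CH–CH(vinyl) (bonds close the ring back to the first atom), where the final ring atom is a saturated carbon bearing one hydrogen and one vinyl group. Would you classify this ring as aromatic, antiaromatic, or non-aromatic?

Non-aromatic

Because that saturated carbon is sp³ and has no p orbital in the ring π system at the CH(vinyl) position, the π system cannot extend all the way around the ring.
Without a continuous loop of overlapping p orbitals the Hückel electron count never comes into play.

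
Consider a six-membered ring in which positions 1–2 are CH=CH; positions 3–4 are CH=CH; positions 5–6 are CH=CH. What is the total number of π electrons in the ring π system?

6

Every ring atom contributes a p orbital perpendicular to the ring (every atom in a ring double bond is sp² and brings one electron to the p orbital), so the π system is cyclic and fully conjugated.
Counting π electrons: 3 × 2 = 6 from the 3 double-bond units.
(The species described is benzene.)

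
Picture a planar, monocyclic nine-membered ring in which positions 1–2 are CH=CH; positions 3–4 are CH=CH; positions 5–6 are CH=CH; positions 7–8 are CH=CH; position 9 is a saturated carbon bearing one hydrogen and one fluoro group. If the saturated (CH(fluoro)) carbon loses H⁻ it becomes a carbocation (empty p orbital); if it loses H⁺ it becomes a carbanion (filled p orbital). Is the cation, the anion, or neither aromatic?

Both ions have a continuous loop of p orbitals — each ring atom is sp².
Cation: 4 × 2 + 0 = 8 π electrons → 4(2), antiaromatic.
Anion: 4 × 2 + 2 = 10 π electrons → 4(2)+2, aromatic.

The anion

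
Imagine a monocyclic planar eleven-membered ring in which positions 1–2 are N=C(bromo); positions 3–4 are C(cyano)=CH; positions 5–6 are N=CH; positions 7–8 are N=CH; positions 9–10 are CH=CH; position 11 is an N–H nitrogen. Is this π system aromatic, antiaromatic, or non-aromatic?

All ring atoms are sp² and supply a p orbital to the ring (every atom in a ring double bond is sp² and brings one electron to the p orbital; each =N– nitrogen is pyridine-type (lone pair in the sp² plane, one electron in the p orbital); the pyrrole-type nitrogen donates its lone pair from the p orbital); the conjugation is uninterrupted.
Adding the contributions, 5 × 2 = 10 from the double-bond units + 2 from the NH atom = 12.
With 12 = 4·3 π electrons, Hückel's rule classifies the planar ring as antiaromatic.

Antiaromatic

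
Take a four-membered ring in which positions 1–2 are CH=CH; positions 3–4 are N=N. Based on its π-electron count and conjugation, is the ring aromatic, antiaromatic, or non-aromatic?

The p orbitals form a continuous loop: each doubly-bonded ring atom is sp² with one p-orbital electron; each sp² =N– keeps its lone pair in-plane and puts one electron into the π system. The ring is fully conjugated.
Adding the contributions, 2 × 2 = 4 from the 2 double-bond units.
A 4n π count (4, n = 1) in a planar conjugated ring means antiaromatic.

Antiaromatic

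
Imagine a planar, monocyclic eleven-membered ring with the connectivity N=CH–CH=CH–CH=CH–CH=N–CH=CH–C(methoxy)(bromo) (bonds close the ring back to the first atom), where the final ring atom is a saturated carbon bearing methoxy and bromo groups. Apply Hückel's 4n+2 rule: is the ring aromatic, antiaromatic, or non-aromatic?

Non-aromatic

Because that saturated carbon is sp³ and has no p orbital in the ring π system at the C(methoxy)(bromo) position, the π system cannot extend all the way around the ring.
Broken conjugation rules out both aromaticity and antiaromaticity.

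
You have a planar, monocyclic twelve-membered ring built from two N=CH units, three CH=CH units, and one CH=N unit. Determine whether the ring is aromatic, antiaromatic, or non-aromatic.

Antiaromatic

All ring atoms are sp² and supply a p orbital to the ring (each doubly-bonded ring atom is sp² with one p-orbital electron; each sp² =N– keeps its lone pair in-plane and puts one electron into the π system); the conjugation is uninterrupted.
Counting π electrons: 6 × 2 = 12 from the 6 double-bond units.
12 = 4(3); a planar, fully conjugated 4n system is antiaromatic.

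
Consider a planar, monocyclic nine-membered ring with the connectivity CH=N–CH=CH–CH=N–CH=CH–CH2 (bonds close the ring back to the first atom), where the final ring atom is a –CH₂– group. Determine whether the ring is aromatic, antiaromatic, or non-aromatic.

Non-aromatic

The CH2 position has four σ bonds — the tetrahedral CH₂ carbon is sp³ and has no p orbital in the ring π system — so the cyclic conjugation is interrupted.
Without a continuous loop of overlapping p orbitals the Hückel electron count never comes into play.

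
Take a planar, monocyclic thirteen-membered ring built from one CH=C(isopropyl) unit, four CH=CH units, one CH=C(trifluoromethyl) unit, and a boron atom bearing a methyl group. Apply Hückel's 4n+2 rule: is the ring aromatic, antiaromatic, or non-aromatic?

Antiaromatic

Check conjugation: each doubly-bonded ring atom is sp² with one p-orbital electron; the boron has an empty p orbital — every position has a p orbital, so the cyclic π system is continuous.
Tallying contributions gives 6 × 2 = 12 from the double-bond units + 0 from the B(methyl) atom = 12.
12 is a 4n count (n = 3), so the planar conjugated ring is antiaromatic.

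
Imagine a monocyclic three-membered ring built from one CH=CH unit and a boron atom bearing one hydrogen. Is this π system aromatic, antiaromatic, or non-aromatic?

Aromatic

Check conjugation: the double-bond atoms are sp², each contributing one p electron; the boron has an empty p orbital — every position has a p orbital, so the cyclic π system is continuous.
Tallying contributions gives 1 × 2 = 2 from the double-bond unit + 0 from the BH atom = 2.
That gives a 4n+2 count (2, n = 0).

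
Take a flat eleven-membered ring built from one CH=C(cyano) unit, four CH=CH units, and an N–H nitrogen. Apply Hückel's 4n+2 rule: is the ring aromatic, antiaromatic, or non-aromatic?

Antiaromatic

All ring atoms are sp² and supply a p orbital to the ring (every atom in a ring double bond is sp² and brings one electron to the p orbital; the pyrrole-type nitrogen donates its lone pair from the p orbital); the conjugation is uninterrupted.
Adding the contributions, 5 × 2 = 10 from the double-bond units + 2 from the NH atom = 12.
12 is a 4n count (n = 3), so the planar conjugated ring is antiaromatic.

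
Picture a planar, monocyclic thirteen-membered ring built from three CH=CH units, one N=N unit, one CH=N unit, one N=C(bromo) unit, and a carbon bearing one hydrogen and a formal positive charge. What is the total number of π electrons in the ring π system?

The p orbitals form a continuous loop: every atom in a ring double bond is sp² and brings one electron to the p orbital; each =N– nitrogen is pyridine-type (lone pair in the sp² plane, one electron in the p orbital); the carbocation has an empty p orbital. The ring is fully conjugated.
Adding the contributions, 6 × 2 = 12 from the double-bond units + 0 from the CH(+) atom = 12.

12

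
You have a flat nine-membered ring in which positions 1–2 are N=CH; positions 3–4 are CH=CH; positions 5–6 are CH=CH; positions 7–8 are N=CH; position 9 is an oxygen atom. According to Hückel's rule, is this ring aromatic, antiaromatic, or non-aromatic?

Check conjugation: the double-bond atoms are sp², each contributing one p electron; each sp² =N– keeps its lone pair in-plane and puts one electron into the π system; the oxygen donates one lone pair from its p orbital — every position has a p orbital, so the cyclic π system is continuous.
Adding the contributions, 4 × 2 = 8 from the double-bond units + 2 from the O atom = 10.
With 10 π electrons (n = 2), the Hückel 4n+2 condition holds.

Aromatic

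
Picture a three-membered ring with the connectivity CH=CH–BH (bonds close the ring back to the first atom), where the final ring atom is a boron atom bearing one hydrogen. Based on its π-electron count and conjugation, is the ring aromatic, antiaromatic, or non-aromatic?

Aromatic

Every ring atom contributes a p orbital perpendicular to the ring (the double-bond atoms are sp², each contributing one p electron; the boron has an empty p orbital), so the π system is cyclic and fully conjugated.
Adding the contributions, 1 × 2 = 2 from the double-bond unit + 0 from the BH atom = 2.
With 2 π electrons (n = 0), the Hückel 4n+2 condition holds.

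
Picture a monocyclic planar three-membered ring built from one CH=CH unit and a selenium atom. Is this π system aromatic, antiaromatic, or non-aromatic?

Check conjugation: every atom in a ring double bond is sp² and brings one electron to the p orbital; the selenium donates one lone pair from its p orbital — every position has a p orbital, so the cyclic π system is continuous.
Adding the contributions, 1 × 2 = 2 from the double-bond unit + 2 from the Se atom = 4.
4 = 4(1); a planar, fully conjugated 4n system is antiaromatic.

Antiaromatic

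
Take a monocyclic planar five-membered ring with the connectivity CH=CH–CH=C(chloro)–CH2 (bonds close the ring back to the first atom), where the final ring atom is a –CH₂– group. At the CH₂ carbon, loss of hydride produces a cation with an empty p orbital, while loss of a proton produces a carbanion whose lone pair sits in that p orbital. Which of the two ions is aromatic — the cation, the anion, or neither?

The anion

Once that carbon is sp², every ring atom has a p orbital and both ions are fully conjugated.
Cation: 2 × 2 + 0 = 4 π electrons → 4(1), antiaromatic.
Anion: 2 × 2 + 2 = 6 π electrons → 4(1)+2, aromatic.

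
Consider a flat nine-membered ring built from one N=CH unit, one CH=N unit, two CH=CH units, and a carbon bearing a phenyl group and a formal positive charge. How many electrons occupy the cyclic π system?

Every ring atom contributes a p orbital perpendicular to the ring (every atom in a ring double bond is sp² and brings one electron to the p orbital; each =N– nitrogen is pyridine-type (lone pair in the sp² plane, one electron in the p orbital); the carbocation has an empty p orbital), so the π system is cyclic and fully conjugated.
π-electron count: 4 × 2 = 8 from the double-bond units + 0 from the C(phenyl)(+) atom = 8.

8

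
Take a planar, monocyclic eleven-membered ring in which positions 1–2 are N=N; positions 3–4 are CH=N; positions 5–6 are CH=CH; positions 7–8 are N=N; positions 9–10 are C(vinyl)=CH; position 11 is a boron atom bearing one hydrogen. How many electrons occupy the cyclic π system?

10

Every ring atom contributes a p orbital perpendicular to the ring (the double-bond atoms are sp², each contributing one p electron; each =N– nitrogen is pyridine-type (lone pair in the sp² plane, one electron in the p orbital); the boron has an empty p orbital), so the π system is cyclic and fully conjugated.
Counting π electrons: 5 × 2 = 10 from the double-bond units + 0 from the BH atom = 10.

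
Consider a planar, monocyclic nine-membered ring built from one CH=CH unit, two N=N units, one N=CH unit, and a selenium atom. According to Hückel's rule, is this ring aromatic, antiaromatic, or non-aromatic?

Aromatic

The p orbitals form a continuous loop: the double-bond atoms are sp², each contributing one p electron; each sp² =N– keeps its lone pair in-plane and puts one electron into the π system; the selenium donates one lone pair from its p orbital. The ring is fully conjugated.
Tallying contributions gives 4 × 2 = 8 from the double-bond units + 2 from the Se atom = 10.
With 10 π electrons (n = 2), the Hückel 4n+2 condition holds.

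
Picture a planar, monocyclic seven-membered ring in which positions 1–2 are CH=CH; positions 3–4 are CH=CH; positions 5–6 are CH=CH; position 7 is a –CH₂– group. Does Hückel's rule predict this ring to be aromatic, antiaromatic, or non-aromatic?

Because the tetrahedral CH₂ carbon is sp³ and has no p orbital in the ring π system at the CH2 position, the π system cannot extend all the way around the ring.
Broken conjugation rules out both aromaticity and antiaromaticity.

Non-aromatic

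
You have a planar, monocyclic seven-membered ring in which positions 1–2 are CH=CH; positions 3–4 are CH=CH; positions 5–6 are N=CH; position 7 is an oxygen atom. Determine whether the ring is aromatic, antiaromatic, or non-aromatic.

Antiaromatic

The p orbitals form a continuous loop: the double-bond atoms are sp², each contributing one p electron; the doubly-bonded nitrogens are pyridine-type — their lone pairs lie in the ring plane, leaving one electron in the p orbital; the oxygen donates one lone pair from its p orbital. The ring is fully conjugated.
Counting π electrons: 3 × 2 = 6 from the double-bond units + 2 from the O atom = 8.
With 8 = 4·2 π electrons, Hückel's rule classifies the planar ring as antiaromatic.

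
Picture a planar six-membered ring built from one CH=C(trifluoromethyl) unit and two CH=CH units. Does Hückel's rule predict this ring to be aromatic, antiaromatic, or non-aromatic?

Aromatic

Every ring atom contributes a p orbital perpendicular to the ring (every atom in a ring double bond is sp² and brings one electron to the p orbital), so the π system is cyclic and fully conjugated.
Adding the contributions, 3 × 2 = 6 from the 3 double-bond units.
That gives a 4n+2 count (6, n = 1).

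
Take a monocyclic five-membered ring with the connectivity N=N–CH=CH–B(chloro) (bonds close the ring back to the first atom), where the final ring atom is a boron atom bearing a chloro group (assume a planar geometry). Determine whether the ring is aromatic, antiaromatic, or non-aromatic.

Antiaromatic

All ring atoms are sp² and supply a p orbital to the ring (each doubly-bonded ring atom is sp² with one p-orbital electron; each =N– nitrogen is pyridine-type (lone pair in the sp² plane, one electron in the p orbital); the boron has an empty p orbital); the conjugation is uninterrupted.
Counting π electrons: 2 × 2 = 4 from the double-bond units + 0 from the B(chloro) atom = 4.
A 4n π count (4, n = 1) in a planar conjugated ring means antiaromatic.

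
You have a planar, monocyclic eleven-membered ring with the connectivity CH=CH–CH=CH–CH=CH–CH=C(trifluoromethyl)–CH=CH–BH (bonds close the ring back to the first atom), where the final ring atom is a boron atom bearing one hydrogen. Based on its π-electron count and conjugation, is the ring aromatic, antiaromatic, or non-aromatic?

Aromatic

Check conjugation: the double-bond atoms are sp², each contributing one p electron; the boron has an empty p orbital — every position has a p orbital, so the cyclic π system is continuous.
Tallying contributions gives 5 × 2 = 10 from the double-bond units + 0 from the BH atom = 10.
With 10 π electrons (n = 2), the Hückel 4n+2 condition holds.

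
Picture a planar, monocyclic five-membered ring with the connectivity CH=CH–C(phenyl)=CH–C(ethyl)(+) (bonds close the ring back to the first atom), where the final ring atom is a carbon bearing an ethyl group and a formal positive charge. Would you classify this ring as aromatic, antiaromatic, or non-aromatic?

Antiaromatic

Every ring atom contributes a p orbital perpendicular to the ring (every atom in a ring double bond is sp² and brings one electron to the p orbital; the carbocation has an empty p orbital), so the π system is cyclic and fully conjugated.
π-electron count: 2 × 2 = 4 from the double-bond units + 0 from the C(ethyl)(+) atom = 4.
4 is a 4n count (n = 1), so the planar conjugated ring is antiaromatic.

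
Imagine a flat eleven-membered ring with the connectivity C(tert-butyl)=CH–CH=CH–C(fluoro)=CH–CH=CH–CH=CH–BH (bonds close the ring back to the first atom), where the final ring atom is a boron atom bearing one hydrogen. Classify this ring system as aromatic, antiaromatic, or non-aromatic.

Aromatic

The p orbitals form a continuous loop: every atom in a ring double bond is sp² and brings one electron to the p orbital; the boron has an empty p orbital. The ring is fully conjugated.
Tallying contributions gives 5 × 2 = 10 from the double-bond units + 0 from the BH atom = 10.
Since 10 = 4·2 + 2, the ring meets the 4n+2 criterion.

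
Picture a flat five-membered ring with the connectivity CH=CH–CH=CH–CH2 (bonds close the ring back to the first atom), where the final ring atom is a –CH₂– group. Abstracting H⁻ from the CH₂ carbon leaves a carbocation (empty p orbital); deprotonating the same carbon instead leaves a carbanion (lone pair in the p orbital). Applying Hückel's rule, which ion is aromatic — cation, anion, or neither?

Once that carbon is sp², every ring atom has a p orbital and both ions are fully conjugated.
Cation: 2 × 2 + 0 = 4 π electrons → 4(1), antiaromatic.
Anion: 2 × 2 + 2 = 6 π electrons → 4(1)+2, aromatic.

The anion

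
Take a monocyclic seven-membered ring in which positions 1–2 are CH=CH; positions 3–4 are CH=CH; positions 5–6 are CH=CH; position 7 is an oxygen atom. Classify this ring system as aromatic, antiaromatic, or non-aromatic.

Antiaromatic

All ring atoms are sp² and supply a p orbital to the ring (the double-bond atoms are sp², each contributing one p electron; the oxygen donates one lone pair from its p orbital); the conjugation is uninterrupted.
Tallying contributions gives 3 × 2 = 6 from the double-bond units + 2 from the O atom = 8.
A 4n π count (8, n = 2) in a planar conjugated ring means antiaromatic.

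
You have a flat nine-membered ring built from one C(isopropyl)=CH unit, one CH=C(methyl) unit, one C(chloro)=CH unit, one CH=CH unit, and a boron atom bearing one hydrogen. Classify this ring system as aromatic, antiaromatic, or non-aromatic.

All ring atoms are sp² and supply a p orbital to the ring (every atom in a ring double bond is sp² and brings one electron to the p orbital; the boron has an empty p orbital); the conjugation is uninterrupted.
π-electron count: 4 × 2 = 8 from the double-bond units + 0 from the BH atom = 8.
8 is a 4n count (n = 2), so the planar conjugated ring is antiaromatic.

Antiaromatic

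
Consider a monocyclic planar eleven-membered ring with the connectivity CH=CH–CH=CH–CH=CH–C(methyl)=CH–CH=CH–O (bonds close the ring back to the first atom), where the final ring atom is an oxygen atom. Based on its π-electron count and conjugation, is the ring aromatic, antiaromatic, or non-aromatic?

Check conjugation: each doubly-bonded ring atom is sp² with one p-orbital electron; the oxygen donates one lone pair from its p orbital — every position has a p orbital, so the cyclic π system is continuous.
Adding the contributions, 5 × 2 = 10 from the double-bond units + 2 from the O atom = 12.
With 12 = 4·3 π electrons, Hückel's rule classifies the planar ring as antiaromatic.

Antiaromatic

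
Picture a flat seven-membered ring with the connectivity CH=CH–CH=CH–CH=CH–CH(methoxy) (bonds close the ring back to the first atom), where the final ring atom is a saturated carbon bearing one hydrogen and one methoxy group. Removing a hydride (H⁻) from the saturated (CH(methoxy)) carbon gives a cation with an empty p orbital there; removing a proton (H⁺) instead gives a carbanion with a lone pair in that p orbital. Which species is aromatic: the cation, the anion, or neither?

The cation

In either ion the ring is fully conjugated: every atom, including the new sp² carbon, supplies a p orbital.
Cation: 3 × 2 + 0 = 6 π electrons → 4(1)+2, aromatic.
Anion: 3 × 2 + 2 = 8 π electrons → 4(2), antiaromatic.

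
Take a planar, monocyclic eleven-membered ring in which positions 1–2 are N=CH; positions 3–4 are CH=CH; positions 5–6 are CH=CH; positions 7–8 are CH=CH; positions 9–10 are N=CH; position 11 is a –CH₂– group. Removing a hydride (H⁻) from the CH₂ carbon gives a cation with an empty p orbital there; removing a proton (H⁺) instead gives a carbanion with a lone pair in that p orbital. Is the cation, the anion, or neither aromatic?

Both ions have a continuous loop of p orbitals — each ring atom is sp².
Cation: 5 × 2 + 0 = 10 π electrons → 4(2)+2, aromatic.
Anion: 5 × 2 + 2 = 12 π electrons → 4(3), antiaromatic.

The cation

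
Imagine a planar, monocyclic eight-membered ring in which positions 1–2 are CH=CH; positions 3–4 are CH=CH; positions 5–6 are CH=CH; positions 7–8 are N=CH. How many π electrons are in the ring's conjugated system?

8

Check conjugation: the double-bond atoms are sp², each contributing one p electron; each =N– nitrogen is pyridine-type (lone pair in the sp² plane, one electron in the p orbital) — every position has a p orbital, so the cyclic π system is continuous.
π-electron count: 4 × 2 = 8 from the 4 double-bond units.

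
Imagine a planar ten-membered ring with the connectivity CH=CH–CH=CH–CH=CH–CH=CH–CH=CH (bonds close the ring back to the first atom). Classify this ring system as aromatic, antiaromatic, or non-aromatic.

Aromatic

Every ring atom contributes a p orbital perpendicular to the ring (each doubly-bonded ring atom is sp² with one p-orbital electron), so the π system is cyclic and fully conjugated.
Counting π electrons: 5 × 2 = 10 from the 5 double-bond units.
That gives a 4n+2 count (10, n = 2).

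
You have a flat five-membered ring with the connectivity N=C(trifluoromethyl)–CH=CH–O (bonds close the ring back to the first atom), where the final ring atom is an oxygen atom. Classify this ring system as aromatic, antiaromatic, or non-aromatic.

Aromatic

Check conjugation: the double-bond atoms are sp², each contributing one p electron; each sp² =N– keeps its lone pair in-plane and puts one electron into the π system; the oxygen donates one lone pair from its p orbital — every position has a p orbital, so the cyclic π system is continuous.
Counting π electrons: 2 × 2 = 4 from the double-bond units + 2 from the O atom = 6.
That gives a 4n+2 count (6, n = 1).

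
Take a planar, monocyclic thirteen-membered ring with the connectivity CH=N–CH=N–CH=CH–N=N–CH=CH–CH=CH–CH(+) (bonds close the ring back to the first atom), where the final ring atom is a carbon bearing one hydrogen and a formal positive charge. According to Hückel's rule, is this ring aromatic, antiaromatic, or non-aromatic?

Check conjugation: each doubly-bonded ring atom is sp² with one p-orbital electron; each sp² =N– keeps its lone pair in-plane and puts one electron into the π system; the carbocation has an empty p orbital — every position has a p orbital, so the cyclic π system is continuous.
Adding the contributions, 6 × 2 = 12 from the double-bond units + 0 from the CH(+) atom = 12.
A 4n π count (12, n = 3) in a planar conjugated ring means antiaromatic.

Antiaromatic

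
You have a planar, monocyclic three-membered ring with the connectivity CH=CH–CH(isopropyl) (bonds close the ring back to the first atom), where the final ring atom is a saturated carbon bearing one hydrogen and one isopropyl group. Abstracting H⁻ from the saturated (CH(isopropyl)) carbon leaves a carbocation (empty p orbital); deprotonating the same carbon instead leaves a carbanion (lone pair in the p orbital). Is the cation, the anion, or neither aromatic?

The cation

Both ions have a continuous loop of p orbitals — each ring atom is sp².
Cation: 1 × 2 + 0 = 2 π electrons → 4(0)+2, aromatic.
Anion: 1 × 2 + 2 = 4 π electrons → 4(1), antiaromatic.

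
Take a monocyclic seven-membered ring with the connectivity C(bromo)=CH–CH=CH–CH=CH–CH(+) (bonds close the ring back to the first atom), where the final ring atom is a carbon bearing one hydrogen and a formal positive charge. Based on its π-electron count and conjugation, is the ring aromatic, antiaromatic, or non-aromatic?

The p orbitals form a continuous loop: every atom in a ring double bond is sp² and brings one electron to the p orbital; the carbocation has an empty p orbital. The ring is fully conjugated.
Tallying contributions gives 3 × 2 = 6 from the double-bond units + 0 from the CH(+) atom = 6.
6 = 4(1) + 2, which satisfies Hückel's 4n+2 rule.

Aromatic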